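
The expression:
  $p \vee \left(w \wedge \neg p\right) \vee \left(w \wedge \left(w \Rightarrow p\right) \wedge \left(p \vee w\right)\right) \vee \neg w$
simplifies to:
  $\text{True}$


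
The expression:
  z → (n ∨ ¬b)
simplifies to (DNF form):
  n ∨ ¬b ∨ ¬z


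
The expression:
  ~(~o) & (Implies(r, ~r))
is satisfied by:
  {o: True, r: False}


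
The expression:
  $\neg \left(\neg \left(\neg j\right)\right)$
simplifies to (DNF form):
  $\neg j$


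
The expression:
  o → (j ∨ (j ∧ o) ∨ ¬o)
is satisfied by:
  {j: True, o: False}
  {o: False, j: False}
  {o: True, j: True}


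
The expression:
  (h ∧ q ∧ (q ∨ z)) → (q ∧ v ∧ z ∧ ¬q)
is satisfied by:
  {h: False, q: False}
  {q: True, h: False}
  {h: True, q: False}


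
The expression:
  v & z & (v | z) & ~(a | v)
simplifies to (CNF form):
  False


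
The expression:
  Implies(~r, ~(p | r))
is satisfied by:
  {r: True, p: False}
  {p: False, r: False}
  {p: True, r: True}


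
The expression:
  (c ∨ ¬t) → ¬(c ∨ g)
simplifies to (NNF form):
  ¬c ∧ (t ∨ ¬g)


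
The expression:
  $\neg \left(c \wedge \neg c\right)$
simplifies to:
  $\text{True}$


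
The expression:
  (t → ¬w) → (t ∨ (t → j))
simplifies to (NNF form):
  True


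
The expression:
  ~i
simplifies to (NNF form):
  ~i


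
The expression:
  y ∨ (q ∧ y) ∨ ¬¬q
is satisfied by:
  {y: True, q: True}
  {y: True, q: False}
  {q: True, y: False}


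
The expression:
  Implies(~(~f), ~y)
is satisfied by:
  {y: False, f: False}
  {f: True, y: False}
  {y: True, f: False}


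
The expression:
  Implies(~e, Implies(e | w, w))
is always true.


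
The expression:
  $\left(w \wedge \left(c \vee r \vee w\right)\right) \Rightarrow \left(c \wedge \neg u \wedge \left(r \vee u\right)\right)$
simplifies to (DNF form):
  $\left(c \wedge r \wedge \neg u\right) \vee \neg w$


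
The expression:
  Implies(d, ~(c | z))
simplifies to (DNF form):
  ~d | (~c & ~z)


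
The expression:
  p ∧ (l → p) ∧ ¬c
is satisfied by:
  {p: True, c: False}


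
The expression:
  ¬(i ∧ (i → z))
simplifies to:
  ¬i ∨ ¬z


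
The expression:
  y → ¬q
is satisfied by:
  {q: False, y: False}
  {y: True, q: False}
  {q: True, y: False}


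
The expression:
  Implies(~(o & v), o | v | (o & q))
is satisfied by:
  {o: True, v: True}
  {o: True, v: False}
  {v: True, o: False}


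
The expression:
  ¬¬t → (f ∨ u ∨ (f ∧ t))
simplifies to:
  f ∨ u ∨ ¬t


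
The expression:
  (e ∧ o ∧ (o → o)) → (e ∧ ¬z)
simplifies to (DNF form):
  ¬e ∨ ¬o ∨ ¬z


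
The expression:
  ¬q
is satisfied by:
  {q: False}


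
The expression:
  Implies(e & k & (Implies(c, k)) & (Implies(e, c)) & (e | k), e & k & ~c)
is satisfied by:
  {k: False, c: False, e: False}
  {e: True, k: False, c: False}
  {c: True, k: False, e: False}
  {e: True, c: True, k: False}
  {k: True, e: False, c: False}
  {e: True, k: True, c: False}
  {c: True, k: True, e: False}


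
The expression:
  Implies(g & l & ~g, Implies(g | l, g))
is always true.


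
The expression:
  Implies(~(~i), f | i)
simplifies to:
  True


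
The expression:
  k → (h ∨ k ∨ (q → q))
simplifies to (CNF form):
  True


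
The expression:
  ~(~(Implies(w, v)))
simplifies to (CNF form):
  v | ~w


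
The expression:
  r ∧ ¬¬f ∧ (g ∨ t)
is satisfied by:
  {r: True, f: True, t: True, g: True}
  {r: True, f: True, t: True, g: False}
  {r: True, f: True, g: True, t: False}


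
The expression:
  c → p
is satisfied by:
  {p: True, c: False}
  {c: False, p: False}
  {c: True, p: True}


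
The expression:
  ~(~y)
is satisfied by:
  {y: True}


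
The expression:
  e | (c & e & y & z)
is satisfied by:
  {e: True}


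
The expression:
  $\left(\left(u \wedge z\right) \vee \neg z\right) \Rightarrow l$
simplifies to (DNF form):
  $l \vee \left(z \wedge \neg u\right)$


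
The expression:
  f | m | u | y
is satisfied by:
  {y: True, m: True, u: True, f: True}
  {y: True, m: True, u: True, f: False}
  {y: True, m: True, f: True, u: False}
  {y: True, m: True, f: False, u: False}
  {y: True, u: True, f: True, m: False}
  {y: True, u: True, f: False, m: False}
  {y: True, u: False, f: True, m: False}
  {y: True, u: False, f: False, m: False}
  {m: True, u: True, f: True, y: False}
  {m: True, u: True, f: False, y: False}
  {m: True, f: True, u: False, y: False}
  {m: True, f: False, u: False, y: False}
  {u: True, f: True, m: False, y: False}
  {u: True, m: False, f: False, y: False}
  {f: True, m: False, u: False, y: False}


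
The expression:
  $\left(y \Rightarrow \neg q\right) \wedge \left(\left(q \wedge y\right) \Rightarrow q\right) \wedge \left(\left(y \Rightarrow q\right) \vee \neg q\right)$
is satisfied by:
  {q: False, y: False}
  {y: True, q: False}
  {q: True, y: False}


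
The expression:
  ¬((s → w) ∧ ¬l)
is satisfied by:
  {l: True, s: True, w: False}
  {l: True, w: False, s: False}
  {l: True, s: True, w: True}
  {l: True, w: True, s: False}
  {s: True, w: False, l: False}


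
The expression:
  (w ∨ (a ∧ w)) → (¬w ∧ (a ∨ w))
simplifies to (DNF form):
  ¬w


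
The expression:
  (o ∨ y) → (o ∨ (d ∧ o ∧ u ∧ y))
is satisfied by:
  {o: True, y: False}
  {y: False, o: False}
  {y: True, o: True}


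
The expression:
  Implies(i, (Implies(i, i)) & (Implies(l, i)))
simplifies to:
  True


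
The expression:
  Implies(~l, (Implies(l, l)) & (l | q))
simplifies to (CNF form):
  l | q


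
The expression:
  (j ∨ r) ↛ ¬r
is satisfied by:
  {r: True}


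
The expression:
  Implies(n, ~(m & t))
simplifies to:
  ~m | ~n | ~t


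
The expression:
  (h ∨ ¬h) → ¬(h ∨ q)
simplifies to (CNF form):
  ¬h ∧ ¬q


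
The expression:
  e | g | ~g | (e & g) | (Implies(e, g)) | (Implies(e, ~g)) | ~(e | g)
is always true.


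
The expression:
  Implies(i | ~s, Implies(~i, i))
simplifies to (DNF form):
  i | s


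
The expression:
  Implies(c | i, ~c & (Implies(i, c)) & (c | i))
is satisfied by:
  {i: False, c: False}


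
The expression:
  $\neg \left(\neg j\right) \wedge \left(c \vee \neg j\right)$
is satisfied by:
  {c: True, j: True}


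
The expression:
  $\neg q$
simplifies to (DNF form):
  $\neg q$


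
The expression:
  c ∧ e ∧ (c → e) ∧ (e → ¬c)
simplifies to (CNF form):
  False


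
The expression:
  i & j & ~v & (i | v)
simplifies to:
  i & j & ~v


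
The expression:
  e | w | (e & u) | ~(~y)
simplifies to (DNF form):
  e | w | y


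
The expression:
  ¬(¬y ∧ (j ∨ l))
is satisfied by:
  {y: True, l: False, j: False}
  {j: True, y: True, l: False}
  {y: True, l: True, j: False}
  {j: True, y: True, l: True}
  {j: False, l: False, y: False}


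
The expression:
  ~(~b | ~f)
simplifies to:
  b & f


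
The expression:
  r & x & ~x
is never true.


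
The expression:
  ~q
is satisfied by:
  {q: False}


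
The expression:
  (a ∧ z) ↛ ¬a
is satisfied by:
  {a: True, z: True}


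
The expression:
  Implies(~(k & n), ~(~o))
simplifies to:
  o | (k & n)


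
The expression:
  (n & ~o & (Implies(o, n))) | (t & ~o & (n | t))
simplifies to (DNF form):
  (n & ~o) | (t & ~o)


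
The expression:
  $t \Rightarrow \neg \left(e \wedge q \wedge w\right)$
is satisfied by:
  {w: False, e: False, t: False, q: False}
  {q: True, w: False, e: False, t: False}
  {t: True, w: False, e: False, q: False}
  {q: True, t: True, w: False, e: False}
  {e: True, q: False, w: False, t: False}
  {q: True, e: True, w: False, t: False}
  {t: True, e: True, q: False, w: False}
  {q: True, t: True, e: True, w: False}
  {w: True, t: False, e: False, q: False}
  {q: True, w: True, t: False, e: False}
  {t: True, w: True, q: False, e: False}
  {q: True, t: True, w: True, e: False}
  {e: True, w: True, t: False, q: False}
  {q: True, e: True, w: True, t: False}
  {t: True, e: True, w: True, q: False}


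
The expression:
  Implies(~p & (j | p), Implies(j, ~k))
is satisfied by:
  {p: True, k: False, j: False}
  {k: False, j: False, p: False}
  {j: True, p: True, k: False}
  {j: True, k: False, p: False}
  {p: True, k: True, j: False}
  {k: True, p: False, j: False}
  {j: True, k: True, p: True}


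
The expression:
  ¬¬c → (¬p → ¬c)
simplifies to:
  p ∨ ¬c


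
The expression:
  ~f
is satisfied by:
  {f: False}


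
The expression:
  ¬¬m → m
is always true.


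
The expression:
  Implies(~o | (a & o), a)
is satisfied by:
  {a: True, o: True}
  {a: True, o: False}
  {o: True, a: False}


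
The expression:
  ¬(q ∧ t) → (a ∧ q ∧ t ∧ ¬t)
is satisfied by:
  {t: True, q: True}


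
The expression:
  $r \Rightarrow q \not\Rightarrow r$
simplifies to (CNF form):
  $\neg r$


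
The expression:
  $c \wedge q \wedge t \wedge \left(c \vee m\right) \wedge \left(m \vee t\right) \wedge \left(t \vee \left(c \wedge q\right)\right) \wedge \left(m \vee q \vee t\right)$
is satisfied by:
  {t: True, c: True, q: True}


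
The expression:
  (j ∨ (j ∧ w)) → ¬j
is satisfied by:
  {j: False}


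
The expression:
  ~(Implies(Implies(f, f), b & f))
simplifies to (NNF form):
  ~b | ~f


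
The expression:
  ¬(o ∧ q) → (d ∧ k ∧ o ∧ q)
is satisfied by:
  {o: True, q: True}


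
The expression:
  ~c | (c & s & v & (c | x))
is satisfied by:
  {s: True, v: True, c: False}
  {s: True, v: False, c: False}
  {v: True, s: False, c: False}
  {s: False, v: False, c: False}
  {s: True, c: True, v: True}


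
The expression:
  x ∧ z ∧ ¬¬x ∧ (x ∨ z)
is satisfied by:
  {z: True, x: True}


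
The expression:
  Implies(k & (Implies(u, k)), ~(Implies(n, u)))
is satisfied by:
  {n: True, u: False, k: False}
  {u: False, k: False, n: False}
  {n: True, u: True, k: False}
  {u: True, n: False, k: False}
  {k: True, n: True, u: False}


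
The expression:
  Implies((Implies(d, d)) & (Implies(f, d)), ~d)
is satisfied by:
  {d: False}


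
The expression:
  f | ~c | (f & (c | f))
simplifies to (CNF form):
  f | ~c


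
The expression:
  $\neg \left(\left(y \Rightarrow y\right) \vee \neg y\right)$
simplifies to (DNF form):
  $\text{False}$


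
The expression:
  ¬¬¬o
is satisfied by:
  {o: False}


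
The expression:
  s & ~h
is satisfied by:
  {s: True, h: False}


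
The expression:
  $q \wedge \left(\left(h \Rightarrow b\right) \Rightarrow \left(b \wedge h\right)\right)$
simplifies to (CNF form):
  $h \wedge q$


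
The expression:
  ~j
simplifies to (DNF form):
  ~j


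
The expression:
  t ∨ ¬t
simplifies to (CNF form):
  True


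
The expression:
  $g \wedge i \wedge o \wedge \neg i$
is never true.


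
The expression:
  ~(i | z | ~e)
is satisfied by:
  {e: True, i: False, z: False}


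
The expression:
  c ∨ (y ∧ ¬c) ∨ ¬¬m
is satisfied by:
  {y: True, m: True, c: True}
  {y: True, m: True, c: False}
  {y: True, c: True, m: False}
  {y: True, c: False, m: False}
  {m: True, c: True, y: False}
  {m: True, c: False, y: False}
  {c: True, m: False, y: False}


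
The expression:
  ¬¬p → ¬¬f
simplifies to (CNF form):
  f ∨ ¬p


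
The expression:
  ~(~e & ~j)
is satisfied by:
  {e: True, j: True}
  {e: True, j: False}
  {j: True, e: False}


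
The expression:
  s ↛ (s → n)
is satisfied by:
  {s: True, n: False}


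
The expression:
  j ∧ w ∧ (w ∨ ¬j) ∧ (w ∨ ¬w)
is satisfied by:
  {j: True, w: True}


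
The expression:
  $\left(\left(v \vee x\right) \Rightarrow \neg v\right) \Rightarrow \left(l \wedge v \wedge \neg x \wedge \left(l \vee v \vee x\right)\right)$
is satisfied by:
  {v: True}


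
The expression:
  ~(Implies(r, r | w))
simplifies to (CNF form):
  False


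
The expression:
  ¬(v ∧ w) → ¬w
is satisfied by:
  {v: True, w: False}
  {w: False, v: False}
  {w: True, v: True}


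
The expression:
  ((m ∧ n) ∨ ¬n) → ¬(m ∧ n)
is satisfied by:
  {m: False, n: False}
  {n: True, m: False}
  {m: True, n: False}


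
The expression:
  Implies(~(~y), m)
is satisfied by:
  {m: True, y: False}
  {y: False, m: False}
  {y: True, m: True}


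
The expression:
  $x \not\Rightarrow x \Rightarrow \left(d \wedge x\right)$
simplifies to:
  $\text{True}$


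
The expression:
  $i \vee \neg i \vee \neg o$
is always true.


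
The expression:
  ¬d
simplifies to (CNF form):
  ¬d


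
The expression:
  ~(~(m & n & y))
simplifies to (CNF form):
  m & n & y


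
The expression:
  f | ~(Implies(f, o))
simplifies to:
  f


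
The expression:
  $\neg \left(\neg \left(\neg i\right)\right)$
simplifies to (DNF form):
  $\neg i$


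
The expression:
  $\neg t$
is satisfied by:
  {t: False}


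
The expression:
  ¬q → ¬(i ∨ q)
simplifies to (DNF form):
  q ∨ ¬i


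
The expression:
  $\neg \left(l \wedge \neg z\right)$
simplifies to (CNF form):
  $z \vee \neg l$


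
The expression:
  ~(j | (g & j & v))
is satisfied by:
  {j: False}


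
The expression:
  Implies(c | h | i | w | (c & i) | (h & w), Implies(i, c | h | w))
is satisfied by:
  {h: True, c: True, w: True, i: False}
  {h: True, c: True, w: False, i: False}
  {h: True, w: True, c: False, i: False}
  {h: True, w: False, c: False, i: False}
  {c: True, w: True, h: False, i: False}
  {c: True, h: False, w: False, i: False}
  {c: False, w: True, h: False, i: False}
  {c: False, h: False, w: False, i: False}
  {h: True, i: True, c: True, w: True}
  {h: True, i: True, c: True, w: False}
  {h: True, i: True, w: True, c: False}
  {h: True, i: True, w: False, c: False}
  {i: True, c: True, w: True, h: False}
  {i: True, c: True, w: False, h: False}
  {i: True, w: True, c: False, h: False}


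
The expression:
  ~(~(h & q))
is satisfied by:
  {h: True, q: True}


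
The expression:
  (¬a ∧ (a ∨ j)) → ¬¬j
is always true.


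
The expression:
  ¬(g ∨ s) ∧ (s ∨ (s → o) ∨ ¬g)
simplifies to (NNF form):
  ¬g ∧ ¬s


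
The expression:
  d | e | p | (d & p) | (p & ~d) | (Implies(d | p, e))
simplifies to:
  True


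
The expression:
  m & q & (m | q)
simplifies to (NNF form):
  m & q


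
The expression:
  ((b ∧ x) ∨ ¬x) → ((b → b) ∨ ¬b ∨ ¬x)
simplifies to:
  True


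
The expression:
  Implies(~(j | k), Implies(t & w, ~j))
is always true.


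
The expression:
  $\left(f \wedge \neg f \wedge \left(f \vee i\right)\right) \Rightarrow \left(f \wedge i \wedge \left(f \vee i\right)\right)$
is always true.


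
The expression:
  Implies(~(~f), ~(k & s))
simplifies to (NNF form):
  ~f | ~k | ~s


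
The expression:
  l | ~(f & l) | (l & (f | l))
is always true.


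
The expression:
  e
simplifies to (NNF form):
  e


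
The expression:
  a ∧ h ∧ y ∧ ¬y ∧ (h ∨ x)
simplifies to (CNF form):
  False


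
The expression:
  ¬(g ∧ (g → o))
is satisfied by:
  {g: False, o: False}
  {o: True, g: False}
  {g: True, o: False}


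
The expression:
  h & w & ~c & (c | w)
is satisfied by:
  {h: True, w: True, c: False}


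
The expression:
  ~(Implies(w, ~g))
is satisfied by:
  {w: True, g: True}


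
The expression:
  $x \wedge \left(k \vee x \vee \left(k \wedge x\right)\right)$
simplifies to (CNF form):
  $x$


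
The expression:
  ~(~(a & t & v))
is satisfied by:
  {t: True, a: True, v: True}


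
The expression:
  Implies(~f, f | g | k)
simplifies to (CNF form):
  f | g | k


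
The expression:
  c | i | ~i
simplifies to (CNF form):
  True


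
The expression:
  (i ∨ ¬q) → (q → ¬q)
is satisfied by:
  {q: False, i: False}
  {i: True, q: False}
  {q: True, i: False}


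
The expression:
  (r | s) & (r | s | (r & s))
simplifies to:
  r | s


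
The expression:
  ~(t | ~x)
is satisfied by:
  {x: True, t: False}


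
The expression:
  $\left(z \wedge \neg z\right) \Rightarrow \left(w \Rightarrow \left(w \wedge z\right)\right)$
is always true.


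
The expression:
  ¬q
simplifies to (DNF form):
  ¬q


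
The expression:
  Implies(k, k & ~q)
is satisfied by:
  {k: False, q: False}
  {q: True, k: False}
  {k: True, q: False}


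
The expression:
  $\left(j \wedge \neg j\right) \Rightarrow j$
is always true.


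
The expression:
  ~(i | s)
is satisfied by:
  {i: False, s: False}


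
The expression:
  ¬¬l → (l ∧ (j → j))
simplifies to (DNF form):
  True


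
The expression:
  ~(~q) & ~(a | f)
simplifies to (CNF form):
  q & ~a & ~f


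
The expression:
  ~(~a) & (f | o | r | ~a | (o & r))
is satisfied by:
  {a: True, r: True, o: True, f: True}
  {a: True, r: True, o: True, f: False}
  {a: True, r: True, f: True, o: False}
  {a: True, r: True, f: False, o: False}
  {a: True, o: True, f: True, r: False}
  {a: True, o: True, f: False, r: False}
  {a: True, o: False, f: True, r: False}


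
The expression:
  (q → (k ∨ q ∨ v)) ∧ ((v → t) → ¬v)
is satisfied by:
  {v: False, t: False}
  {t: True, v: False}
  {v: True, t: False}


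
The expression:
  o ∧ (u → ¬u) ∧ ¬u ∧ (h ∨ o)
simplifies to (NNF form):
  o ∧ ¬u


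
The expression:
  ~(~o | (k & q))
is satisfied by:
  {o: True, k: False, q: False}
  {q: True, o: True, k: False}
  {k: True, o: True, q: False}


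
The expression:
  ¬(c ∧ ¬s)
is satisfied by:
  {s: True, c: False}
  {c: False, s: False}
  {c: True, s: True}


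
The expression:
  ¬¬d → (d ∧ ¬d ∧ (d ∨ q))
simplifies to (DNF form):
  ¬d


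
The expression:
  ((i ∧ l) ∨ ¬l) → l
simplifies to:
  l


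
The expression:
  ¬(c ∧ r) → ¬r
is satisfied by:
  {c: True, r: False}
  {r: False, c: False}
  {r: True, c: True}


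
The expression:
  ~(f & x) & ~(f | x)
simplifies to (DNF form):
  ~f & ~x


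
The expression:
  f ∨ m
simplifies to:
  f ∨ m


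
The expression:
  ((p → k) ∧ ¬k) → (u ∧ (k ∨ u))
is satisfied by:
  {k: True, u: True, p: True}
  {k: True, u: True, p: False}
  {k: True, p: True, u: False}
  {k: True, p: False, u: False}
  {u: True, p: True, k: False}
  {u: True, p: False, k: False}
  {p: True, u: False, k: False}


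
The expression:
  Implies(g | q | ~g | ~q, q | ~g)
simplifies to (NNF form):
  q | ~g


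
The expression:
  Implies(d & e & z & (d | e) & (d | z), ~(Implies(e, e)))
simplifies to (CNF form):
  ~d | ~e | ~z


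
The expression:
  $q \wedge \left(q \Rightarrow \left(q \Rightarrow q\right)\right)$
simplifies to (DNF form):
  $q$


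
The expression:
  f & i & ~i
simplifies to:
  False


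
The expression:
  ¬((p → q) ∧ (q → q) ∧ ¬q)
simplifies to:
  p ∨ q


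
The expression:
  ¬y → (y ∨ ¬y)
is always true.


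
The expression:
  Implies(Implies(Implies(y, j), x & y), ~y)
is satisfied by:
  {j: True, x: False, y: False}
  {x: False, y: False, j: False}
  {j: True, x: True, y: False}
  {x: True, j: False, y: False}
  {y: True, j: True, x: False}


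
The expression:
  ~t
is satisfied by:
  {t: False}


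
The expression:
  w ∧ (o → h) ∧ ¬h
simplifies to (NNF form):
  w ∧ ¬h ∧ ¬o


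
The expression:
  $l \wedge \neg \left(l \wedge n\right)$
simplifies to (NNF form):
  $l \wedge \neg n$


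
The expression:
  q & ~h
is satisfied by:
  {q: True, h: False}


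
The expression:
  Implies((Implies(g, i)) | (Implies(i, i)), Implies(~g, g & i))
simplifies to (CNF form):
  g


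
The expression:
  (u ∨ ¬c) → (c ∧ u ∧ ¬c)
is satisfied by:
  {c: True, u: False}


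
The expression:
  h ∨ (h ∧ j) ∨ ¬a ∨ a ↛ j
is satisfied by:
  {h: True, a: False, j: False}
  {h: False, a: False, j: False}
  {j: True, h: True, a: False}
  {j: True, h: False, a: False}
  {a: True, h: True, j: False}
  {a: True, h: False, j: False}
  {a: True, j: True, h: True}


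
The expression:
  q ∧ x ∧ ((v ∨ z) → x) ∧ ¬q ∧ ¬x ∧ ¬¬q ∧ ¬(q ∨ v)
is never true.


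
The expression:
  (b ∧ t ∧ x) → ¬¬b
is always true.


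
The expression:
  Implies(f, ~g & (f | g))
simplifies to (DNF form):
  ~f | ~g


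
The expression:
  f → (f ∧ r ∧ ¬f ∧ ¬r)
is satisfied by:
  {f: False}


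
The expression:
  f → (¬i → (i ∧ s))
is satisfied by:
  {i: True, f: False}
  {f: False, i: False}
  {f: True, i: True}


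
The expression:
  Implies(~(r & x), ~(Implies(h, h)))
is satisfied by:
  {r: True, x: True}


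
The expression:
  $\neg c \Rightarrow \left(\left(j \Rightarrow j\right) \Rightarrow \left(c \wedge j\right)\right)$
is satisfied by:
  {c: True}


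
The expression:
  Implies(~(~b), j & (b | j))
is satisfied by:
  {j: True, b: False}
  {b: False, j: False}
  {b: True, j: True}


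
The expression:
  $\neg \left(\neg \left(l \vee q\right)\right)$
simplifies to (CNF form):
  $l \vee q$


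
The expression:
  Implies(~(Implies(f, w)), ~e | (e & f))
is always true.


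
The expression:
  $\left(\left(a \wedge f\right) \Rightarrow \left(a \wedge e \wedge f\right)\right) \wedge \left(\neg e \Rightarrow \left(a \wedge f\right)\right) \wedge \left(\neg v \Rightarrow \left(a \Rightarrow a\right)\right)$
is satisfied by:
  {e: True}


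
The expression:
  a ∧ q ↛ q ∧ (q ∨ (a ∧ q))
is never true.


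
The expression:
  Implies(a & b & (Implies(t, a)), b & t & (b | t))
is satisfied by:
  {t: True, a: False, b: False}
  {t: False, a: False, b: False}
  {b: True, t: True, a: False}
  {b: True, t: False, a: False}
  {a: True, t: True, b: False}
  {a: True, t: False, b: False}
  {a: True, b: True, t: True}


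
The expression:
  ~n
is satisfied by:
  {n: False}


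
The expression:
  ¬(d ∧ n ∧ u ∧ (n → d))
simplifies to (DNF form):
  ¬d ∨ ¬n ∨ ¬u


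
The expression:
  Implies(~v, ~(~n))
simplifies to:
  n | v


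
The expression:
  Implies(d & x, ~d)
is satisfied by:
  {d: False, x: False}
  {x: True, d: False}
  {d: True, x: False}


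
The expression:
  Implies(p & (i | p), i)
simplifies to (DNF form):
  i | ~p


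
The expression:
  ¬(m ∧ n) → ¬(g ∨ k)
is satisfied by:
  {n: True, m: True, k: False, g: False}
  {n: True, m: False, k: False, g: False}
  {m: True, n: False, k: False, g: False}
  {n: False, m: False, k: False, g: False}
  {n: True, g: True, m: True, k: False}
  {n: True, k: True, m: True, g: False}
  {n: True, g: True, k: True, m: True}


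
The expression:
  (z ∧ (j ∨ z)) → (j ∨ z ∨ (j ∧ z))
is always true.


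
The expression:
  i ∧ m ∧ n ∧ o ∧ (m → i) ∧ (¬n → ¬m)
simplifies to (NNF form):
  i ∧ m ∧ n ∧ o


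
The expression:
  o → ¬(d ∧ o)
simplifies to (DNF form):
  ¬d ∨ ¬o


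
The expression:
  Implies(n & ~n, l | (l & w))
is always true.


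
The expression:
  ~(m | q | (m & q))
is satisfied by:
  {q: False, m: False}


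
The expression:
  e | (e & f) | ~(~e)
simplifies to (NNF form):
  e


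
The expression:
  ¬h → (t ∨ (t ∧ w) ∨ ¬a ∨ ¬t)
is always true.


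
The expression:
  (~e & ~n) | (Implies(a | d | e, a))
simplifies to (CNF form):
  (a | ~e) & (a | ~d | ~e) & (a | ~d | ~n) & (a | ~e | ~n)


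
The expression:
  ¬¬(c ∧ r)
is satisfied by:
  {r: True, c: True}


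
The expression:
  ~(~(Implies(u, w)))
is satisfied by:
  {w: True, u: False}
  {u: False, w: False}
  {u: True, w: True}


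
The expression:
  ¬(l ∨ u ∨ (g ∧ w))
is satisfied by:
  {u: False, l: False, w: False, g: False}
  {g: True, u: False, l: False, w: False}
  {w: True, u: False, l: False, g: False}


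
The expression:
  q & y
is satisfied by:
  {y: True, q: True}


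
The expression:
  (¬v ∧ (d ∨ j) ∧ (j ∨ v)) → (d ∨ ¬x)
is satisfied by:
  {v: True, d: True, x: False, j: False}
  {v: True, d: False, x: False, j: False}
  {d: True, j: False, v: False, x: False}
  {j: False, d: False, v: False, x: False}
  {j: True, v: True, d: True, x: False}
  {j: True, v: True, d: False, x: False}
  {j: True, d: True, v: False, x: False}
  {j: True, d: False, v: False, x: False}
  {x: True, v: True, d: True, j: False}
  {x: True, v: True, d: False, j: False}
  {x: True, d: True, v: False, j: False}
  {x: True, d: False, v: False, j: False}
  {j: True, x: True, v: True, d: True}
  {j: True, x: True, v: True, d: False}
  {j: True, x: True, d: True, v: False}


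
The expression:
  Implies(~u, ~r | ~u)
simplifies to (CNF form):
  True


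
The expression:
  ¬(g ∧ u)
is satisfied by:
  {g: False, u: False}
  {u: True, g: False}
  {g: True, u: False}


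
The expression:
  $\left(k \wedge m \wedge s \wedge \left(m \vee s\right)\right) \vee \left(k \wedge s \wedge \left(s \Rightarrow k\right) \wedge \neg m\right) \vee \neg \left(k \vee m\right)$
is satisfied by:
  {s: True, m: False, k: False}
  {m: False, k: False, s: False}
  {s: True, k: True, m: False}
  {s: True, k: True, m: True}


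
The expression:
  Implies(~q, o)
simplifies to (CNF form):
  o | q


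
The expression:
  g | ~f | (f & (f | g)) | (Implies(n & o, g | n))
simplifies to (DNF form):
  True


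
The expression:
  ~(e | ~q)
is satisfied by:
  {q: True, e: False}


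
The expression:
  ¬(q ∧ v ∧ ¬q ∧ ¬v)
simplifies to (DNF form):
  True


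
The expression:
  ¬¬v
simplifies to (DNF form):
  v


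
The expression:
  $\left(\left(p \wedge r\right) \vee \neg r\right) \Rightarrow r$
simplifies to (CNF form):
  $r$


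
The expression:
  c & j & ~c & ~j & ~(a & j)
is never true.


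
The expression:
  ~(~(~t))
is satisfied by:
  {t: False}


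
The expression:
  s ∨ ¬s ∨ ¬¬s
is always true.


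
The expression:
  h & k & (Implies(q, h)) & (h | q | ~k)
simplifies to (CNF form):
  h & k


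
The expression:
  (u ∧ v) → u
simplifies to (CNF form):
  True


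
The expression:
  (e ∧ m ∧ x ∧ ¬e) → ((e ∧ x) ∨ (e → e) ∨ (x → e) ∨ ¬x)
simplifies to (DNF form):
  True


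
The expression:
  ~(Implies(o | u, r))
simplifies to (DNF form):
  (o & ~r) | (u & ~r)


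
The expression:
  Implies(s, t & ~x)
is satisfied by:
  {t: True, x: False, s: False}
  {x: False, s: False, t: False}
  {t: True, x: True, s: False}
  {x: True, t: False, s: False}
  {s: True, t: True, x: False}


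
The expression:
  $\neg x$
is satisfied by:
  {x: False}


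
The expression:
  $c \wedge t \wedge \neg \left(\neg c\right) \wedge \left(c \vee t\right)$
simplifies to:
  $c \wedge t$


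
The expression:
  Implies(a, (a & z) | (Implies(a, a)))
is always true.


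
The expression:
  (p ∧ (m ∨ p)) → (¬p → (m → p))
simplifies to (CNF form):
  True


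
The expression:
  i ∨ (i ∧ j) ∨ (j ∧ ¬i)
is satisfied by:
  {i: True, j: True}
  {i: True, j: False}
  {j: True, i: False}


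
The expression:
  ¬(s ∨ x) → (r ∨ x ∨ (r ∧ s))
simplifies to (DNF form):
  r ∨ s ∨ x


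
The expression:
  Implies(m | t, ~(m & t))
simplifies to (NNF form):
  ~m | ~t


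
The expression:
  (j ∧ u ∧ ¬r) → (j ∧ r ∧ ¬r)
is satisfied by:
  {r: True, u: False, j: False}
  {u: False, j: False, r: False}
  {r: True, j: True, u: False}
  {j: True, u: False, r: False}
  {r: True, u: True, j: False}
  {u: True, r: False, j: False}
  {r: True, j: True, u: True}


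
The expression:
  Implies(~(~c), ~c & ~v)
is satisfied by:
  {c: False}


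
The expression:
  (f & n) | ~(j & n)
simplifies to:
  f | ~j | ~n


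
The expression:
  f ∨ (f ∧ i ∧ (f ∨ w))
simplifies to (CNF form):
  f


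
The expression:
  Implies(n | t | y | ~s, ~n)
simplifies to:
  ~n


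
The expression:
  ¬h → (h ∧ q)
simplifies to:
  h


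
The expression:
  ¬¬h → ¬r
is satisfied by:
  {h: False, r: False}
  {r: True, h: False}
  {h: True, r: False}


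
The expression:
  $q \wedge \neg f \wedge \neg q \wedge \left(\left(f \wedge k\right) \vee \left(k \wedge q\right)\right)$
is never true.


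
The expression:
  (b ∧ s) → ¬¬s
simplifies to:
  True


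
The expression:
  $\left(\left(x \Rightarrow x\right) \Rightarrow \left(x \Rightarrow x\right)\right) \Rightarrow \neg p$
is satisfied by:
  {p: False}


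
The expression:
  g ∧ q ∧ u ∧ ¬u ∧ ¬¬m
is never true.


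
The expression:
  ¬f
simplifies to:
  ¬f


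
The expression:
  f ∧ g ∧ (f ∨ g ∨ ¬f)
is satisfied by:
  {g: True, f: True}


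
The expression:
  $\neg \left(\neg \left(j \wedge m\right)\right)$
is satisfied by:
  {m: True, j: True}


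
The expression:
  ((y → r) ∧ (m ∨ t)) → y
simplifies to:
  y ∨ (¬m ∧ ¬t)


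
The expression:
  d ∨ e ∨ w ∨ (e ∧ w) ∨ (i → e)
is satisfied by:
  {d: True, e: True, w: True, i: False}
  {d: True, e: True, w: False, i: False}
  {d: True, w: True, e: False, i: False}
  {d: True, w: False, e: False, i: False}
  {e: True, w: True, d: False, i: False}
  {e: True, w: False, d: False, i: False}
  {w: True, d: False, e: False, i: False}
  {w: False, d: False, e: False, i: False}
  {i: True, d: True, e: True, w: True}
  {i: True, d: True, e: True, w: False}
  {i: True, d: True, w: True, e: False}
  {i: True, d: True, w: False, e: False}
  {i: True, e: True, w: True, d: False}
  {i: True, e: True, w: False, d: False}
  {i: True, w: True, e: False, d: False}


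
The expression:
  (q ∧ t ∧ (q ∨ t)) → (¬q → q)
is always true.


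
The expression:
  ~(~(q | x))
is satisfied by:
  {x: True, q: True}
  {x: True, q: False}
  {q: True, x: False}


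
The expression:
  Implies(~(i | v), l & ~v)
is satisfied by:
  {v: True, i: True, l: True}
  {v: True, i: True, l: False}
  {v: True, l: True, i: False}
  {v: True, l: False, i: False}
  {i: True, l: True, v: False}
  {i: True, l: False, v: False}
  {l: True, i: False, v: False}


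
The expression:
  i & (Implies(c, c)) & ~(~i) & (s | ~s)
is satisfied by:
  {i: True}


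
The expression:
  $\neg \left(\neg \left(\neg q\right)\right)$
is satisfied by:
  {q: False}


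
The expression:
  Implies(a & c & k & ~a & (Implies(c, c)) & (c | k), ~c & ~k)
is always true.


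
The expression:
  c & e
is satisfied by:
  {c: True, e: True}


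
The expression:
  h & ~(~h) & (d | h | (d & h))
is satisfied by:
  {h: True}


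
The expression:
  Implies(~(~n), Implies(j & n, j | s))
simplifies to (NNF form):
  True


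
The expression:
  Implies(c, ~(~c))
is always true.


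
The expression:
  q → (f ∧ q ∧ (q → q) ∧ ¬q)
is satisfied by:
  {q: False}


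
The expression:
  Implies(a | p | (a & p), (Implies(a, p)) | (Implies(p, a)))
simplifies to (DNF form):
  True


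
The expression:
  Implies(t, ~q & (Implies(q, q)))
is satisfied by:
  {t: False, q: False}
  {q: True, t: False}
  {t: True, q: False}


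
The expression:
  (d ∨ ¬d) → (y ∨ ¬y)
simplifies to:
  True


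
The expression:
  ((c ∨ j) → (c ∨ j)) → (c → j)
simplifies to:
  j ∨ ¬c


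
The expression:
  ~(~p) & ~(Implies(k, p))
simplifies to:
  False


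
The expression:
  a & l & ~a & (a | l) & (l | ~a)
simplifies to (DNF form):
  False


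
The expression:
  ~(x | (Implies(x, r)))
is never true.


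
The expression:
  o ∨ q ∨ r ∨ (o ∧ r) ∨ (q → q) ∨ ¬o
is always true.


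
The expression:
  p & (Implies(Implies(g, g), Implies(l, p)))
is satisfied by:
  {p: True}


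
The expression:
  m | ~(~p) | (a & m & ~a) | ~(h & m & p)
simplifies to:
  True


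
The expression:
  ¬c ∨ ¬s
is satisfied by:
  {s: False, c: False}
  {c: True, s: False}
  {s: True, c: False}


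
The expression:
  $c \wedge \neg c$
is never true.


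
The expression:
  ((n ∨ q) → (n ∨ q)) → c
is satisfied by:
  {c: True}


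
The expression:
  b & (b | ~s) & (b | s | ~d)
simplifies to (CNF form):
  b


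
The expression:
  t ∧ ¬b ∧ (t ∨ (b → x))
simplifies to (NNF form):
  t ∧ ¬b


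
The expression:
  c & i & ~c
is never true.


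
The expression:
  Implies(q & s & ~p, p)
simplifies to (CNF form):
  p | ~q | ~s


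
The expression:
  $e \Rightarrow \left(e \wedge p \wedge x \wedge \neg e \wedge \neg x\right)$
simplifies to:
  $\neg e$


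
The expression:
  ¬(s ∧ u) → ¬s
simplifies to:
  u ∨ ¬s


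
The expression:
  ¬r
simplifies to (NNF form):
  ¬r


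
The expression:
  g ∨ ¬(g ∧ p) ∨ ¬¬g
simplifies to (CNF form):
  True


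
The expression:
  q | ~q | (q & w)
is always true.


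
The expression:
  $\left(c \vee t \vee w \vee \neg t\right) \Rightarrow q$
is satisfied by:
  {q: True}


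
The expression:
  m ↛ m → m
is always true.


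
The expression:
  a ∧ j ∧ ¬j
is never true.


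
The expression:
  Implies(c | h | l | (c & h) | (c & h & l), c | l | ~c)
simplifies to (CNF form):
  True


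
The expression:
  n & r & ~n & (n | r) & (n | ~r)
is never true.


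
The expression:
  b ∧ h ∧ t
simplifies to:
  b ∧ h ∧ t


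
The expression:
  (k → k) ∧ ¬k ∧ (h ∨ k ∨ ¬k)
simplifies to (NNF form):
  ¬k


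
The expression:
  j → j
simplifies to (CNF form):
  True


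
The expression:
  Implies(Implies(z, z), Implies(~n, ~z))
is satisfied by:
  {n: True, z: False}
  {z: False, n: False}
  {z: True, n: True}


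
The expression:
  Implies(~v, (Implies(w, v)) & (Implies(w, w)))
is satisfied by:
  {v: True, w: False}
  {w: False, v: False}
  {w: True, v: True}


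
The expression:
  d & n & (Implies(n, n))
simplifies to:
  d & n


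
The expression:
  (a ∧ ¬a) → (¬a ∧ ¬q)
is always true.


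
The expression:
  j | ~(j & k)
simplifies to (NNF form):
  True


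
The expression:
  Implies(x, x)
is always true.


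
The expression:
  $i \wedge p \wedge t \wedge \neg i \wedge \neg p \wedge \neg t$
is never true.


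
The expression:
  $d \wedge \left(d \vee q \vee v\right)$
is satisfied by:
  {d: True}


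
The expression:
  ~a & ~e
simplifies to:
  ~a & ~e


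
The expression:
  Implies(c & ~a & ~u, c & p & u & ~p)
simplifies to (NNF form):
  a | u | ~c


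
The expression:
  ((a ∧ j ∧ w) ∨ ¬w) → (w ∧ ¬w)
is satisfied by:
  {w: True, a: False, j: False}
  {j: True, w: True, a: False}
  {a: True, w: True, j: False}


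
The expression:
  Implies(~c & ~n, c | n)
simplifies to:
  c | n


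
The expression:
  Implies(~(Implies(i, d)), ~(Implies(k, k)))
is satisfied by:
  {d: True, i: False}
  {i: False, d: False}
  {i: True, d: True}


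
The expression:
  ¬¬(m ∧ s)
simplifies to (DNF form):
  m ∧ s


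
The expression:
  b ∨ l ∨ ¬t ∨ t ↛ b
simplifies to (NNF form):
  True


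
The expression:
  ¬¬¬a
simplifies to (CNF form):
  ¬a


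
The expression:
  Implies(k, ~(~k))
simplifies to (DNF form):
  True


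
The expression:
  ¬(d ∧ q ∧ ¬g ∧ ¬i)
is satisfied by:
  {i: True, g: True, d: False, q: False}
  {i: True, g: False, d: False, q: False}
  {g: True, q: False, i: False, d: False}
  {q: False, g: False, i: False, d: False}
  {q: True, i: True, g: True, d: False}
  {q: True, i: True, g: False, d: False}
  {q: True, g: True, i: False, d: False}
  {q: True, g: False, i: False, d: False}
  {d: True, i: True, g: True, q: False}
  {d: True, i: True, g: False, q: False}
  {d: True, g: True, i: False, q: False}
  {d: True, g: False, i: False, q: False}
  {q: True, d: True, i: True, g: True}
  {q: True, d: True, i: True, g: False}
  {q: True, d: True, g: True, i: False}


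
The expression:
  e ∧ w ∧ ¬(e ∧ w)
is never true.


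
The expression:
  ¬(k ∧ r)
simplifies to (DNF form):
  ¬k ∨ ¬r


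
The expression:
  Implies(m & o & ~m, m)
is always true.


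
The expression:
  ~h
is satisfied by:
  {h: False}


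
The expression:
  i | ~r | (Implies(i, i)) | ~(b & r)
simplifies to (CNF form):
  True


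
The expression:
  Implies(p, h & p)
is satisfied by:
  {h: True, p: False}
  {p: False, h: False}
  {p: True, h: True}


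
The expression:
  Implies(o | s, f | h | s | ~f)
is always true.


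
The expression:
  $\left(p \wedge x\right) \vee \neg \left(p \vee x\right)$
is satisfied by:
  {p: False, x: False}
  {x: True, p: True}


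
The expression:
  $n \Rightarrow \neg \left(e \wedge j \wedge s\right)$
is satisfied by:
  {s: False, e: False, n: False, j: False}
  {j: True, s: False, e: False, n: False}
  {n: True, s: False, e: False, j: False}
  {j: True, n: True, s: False, e: False}
  {e: True, j: False, s: False, n: False}
  {j: True, e: True, s: False, n: False}
  {n: True, e: True, j: False, s: False}
  {j: True, n: True, e: True, s: False}
  {s: True, n: False, e: False, j: False}
  {j: True, s: True, n: False, e: False}
  {n: True, s: True, j: False, e: False}
  {j: True, n: True, s: True, e: False}
  {e: True, s: True, n: False, j: False}
  {j: True, e: True, s: True, n: False}
  {n: True, e: True, s: True, j: False}


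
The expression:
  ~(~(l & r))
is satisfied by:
  {r: True, l: True}


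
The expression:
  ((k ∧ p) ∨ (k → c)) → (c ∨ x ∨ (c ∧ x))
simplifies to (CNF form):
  (c ∨ k ∨ x) ∧ (c ∨ x ∨ ¬p)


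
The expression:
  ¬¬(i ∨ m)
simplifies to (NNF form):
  i ∨ m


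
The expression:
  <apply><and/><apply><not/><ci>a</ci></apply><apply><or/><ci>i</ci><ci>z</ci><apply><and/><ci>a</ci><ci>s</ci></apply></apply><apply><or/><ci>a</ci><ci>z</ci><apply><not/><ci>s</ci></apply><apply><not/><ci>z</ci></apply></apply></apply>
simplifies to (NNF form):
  <apply><and/><apply><not/><ci>a</ci></apply><apply><or/><ci>i</ci><ci>z</ci></apply></apply>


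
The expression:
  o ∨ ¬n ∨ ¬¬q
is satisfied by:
  {q: True, o: True, n: False}
  {q: True, o: False, n: False}
  {o: True, q: False, n: False}
  {q: False, o: False, n: False}
  {n: True, q: True, o: True}
  {n: True, q: True, o: False}
  {n: True, o: True, q: False}


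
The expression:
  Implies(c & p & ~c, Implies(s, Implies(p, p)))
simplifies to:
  True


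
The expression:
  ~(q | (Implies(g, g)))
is never true.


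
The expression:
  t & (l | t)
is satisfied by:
  {t: True}


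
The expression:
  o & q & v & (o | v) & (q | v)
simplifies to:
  o & q & v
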